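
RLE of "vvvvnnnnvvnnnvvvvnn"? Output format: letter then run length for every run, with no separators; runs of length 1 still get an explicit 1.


String: "vvvvnnnnvvnnnvvvvnn"
Scanning for consecutive runs:
  'v' x 4
  'n' x 4
  'v' x 2
  'n' x 3
  'v' x 4
  'n' x 2
RLE = "v4n4v2n3v4n2"


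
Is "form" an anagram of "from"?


Word 1: "from" → sorted: fmor
Word 2: "form" → sorted: fmor
Same letters? fmor == fmor
Anagram = Yes


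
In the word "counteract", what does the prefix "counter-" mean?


Prefix: counter-
Example: counteract (counter- + act)
Meaning = against / opposite


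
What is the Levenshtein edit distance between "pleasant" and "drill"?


Word 1: "pleasant" (length 8)
Word 2: "drill" (length 5)
One optimal edit sequence (insert/delete/substitute each cost 1):
  1. delete 'p'  (+1)
  2. delete 'l'  (+1)
  3. delete 'e'  (+1)
  4. substitute 'a' -> 'd'  (+1)
  5. substitute 's' -> 'r'  (+1)
  6. substitute 'a' -> 'i'  (+1)
  7. substitute 'n' -> 'l'  (+1)
  8. substitute 't' -> 'l'  (+1)
Total edit operations: 8
Edit distance = 8


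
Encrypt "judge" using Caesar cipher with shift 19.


Word: "judge"
Shift: 19
Each letter → (letter + shift) mod 26:
  'j' (9) + 19 = 2 → 'c'
  'u' (20) + 19 = 13 → 'n'
  'd' (3) + 19 = 22 → 'w'
  'g' (6) + 19 = 25 → 'z'
  'e' (4) + 19 = 23 → 'x'
Result = "cnwzx"


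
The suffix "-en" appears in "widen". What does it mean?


Suffix: -en
Example: widen = wide + -en, with a spelling change
Meaning = to make / become


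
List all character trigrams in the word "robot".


Word: "robot" (length 5)
Number of trigrams = 5 - 3 + 1 = 3
  Position 0: "rob"
  Position 1: "obo"
  Position 2: "bot"
Trigrams = "rob", "obo", "bot"


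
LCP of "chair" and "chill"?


Word 1: "chair"
Word 2: "chill"
Comparing from start:
  Pos 0: 'c' == 'c'
  Pos 1: 'h' == 'h'
  Pos 2: 'a' != 'i' (stop)
LCP = "ch" (length 2)


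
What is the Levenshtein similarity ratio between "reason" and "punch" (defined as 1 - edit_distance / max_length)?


Word 1: "reason" (length 6)
Word 2: "punch" (length 5)
One optimal edit sequence:
  1. delete 'r'  (+1)
  2. substitute 'e' -> 'p'  (+1)
  3. substitute 'a' -> 'u'  (+1)
  4. substitute 's' -> 'n'  (+1)
  5. substitute 'o' -> 'c'  (+1)
  6. substitute 'n' -> 'h'  (+1)
Edit distance = 6
Max length = max(6, 5) = 6
Similarity = 1 - 6/6
= 0.0000


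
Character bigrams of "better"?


Word: "better" (length 6)
Number of bigrams = 6 - 2 + 1 = 5
  Position 0: "be"
  Position 1: "et"
  Position 2: "tt"
  Position 3: "te"
  Position 4: "er"
Bigrams = "be", "et", "tt", "te", "er"


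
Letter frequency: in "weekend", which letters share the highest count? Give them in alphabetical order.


Word: "weekend"
Letter counts:
  'd': 1
  'e': 3
  'k': 1
  'n': 1
  'w': 1
Maximum count = 3
Most frequent = 'e' (3 times each)


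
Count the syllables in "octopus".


Word: "octopus"
Syllable breakdown: oc · to · pus
Counting: 3 parts
= 3 syllables


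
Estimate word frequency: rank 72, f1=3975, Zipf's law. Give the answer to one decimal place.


Zipf's law: f(r) = f(1) / r
f(1) = 3975
f(72) = 3975 / 72
= 55.2 occurrences


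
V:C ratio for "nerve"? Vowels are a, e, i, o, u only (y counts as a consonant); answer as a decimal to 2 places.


Word: "nerve"
Vowels (a,e,i,o,u): 2
Consonants: 3
Ratio = 2/3
= 0.67


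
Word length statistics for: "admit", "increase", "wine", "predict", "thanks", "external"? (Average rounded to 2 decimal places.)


Lengths: "admit"=5, "increase"=8, "wine"=4, "predict"=7, "thanks"=6, "external"=8
Sum = 38, Count = 6
Average = 38/6 = 6.33
= avg=6.33, min=4, max=8


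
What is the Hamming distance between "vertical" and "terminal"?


Comparing character by character (same length = 8):
  Pos 0: 'v' vs 't' !=
  Pos 1: 'e' vs 'e' =
  Pos 2: 'r' vs 'r' =
  Pos 3: 't' vs 'm' !=
  Pos 4: 'i' vs 'i' =
  Pos 5: 'c' vs 'n' !=
  Pos 6: 'a' vs 'a' =
  Pos 7: 'l' vs 'l' =
Hamming distance = 3


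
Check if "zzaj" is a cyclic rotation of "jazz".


Word: "jazz", Candidate: "zzaj"
Method: check if candidate is substring of word+word
"jazzjazz" contains "zzaj"? No
Is rotation = No


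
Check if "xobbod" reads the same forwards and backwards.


Word: "xobbod"
Reversed: "dobbox"
Forward == Backward? xobbod != dobbox
Palindrome = No


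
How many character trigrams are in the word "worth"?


Word: "worth" (length 5)
Number of 3-grams = length - 3 + 1 = 5 - 3 + 1
= 3


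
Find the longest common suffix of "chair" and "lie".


Word 1: "chair"
Word 2: "lie"
Comparing from end:
  Pos -1: 'r' != 'e' (stop)
LCS = "" (length 0)


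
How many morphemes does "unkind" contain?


Word: "unkind"
Morphemes: un- / kind
Each morpheme carries meaning
= 2 morphemes


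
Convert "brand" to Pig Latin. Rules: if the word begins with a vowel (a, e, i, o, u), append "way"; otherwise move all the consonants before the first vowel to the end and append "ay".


Word: "brand"
Starts with consonant(s) → move to end, add 'ay'
Consonant cluster: "br"
Pig Latin = "andbray"


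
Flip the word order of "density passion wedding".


Original: "density passion wedding"
Words (1..n): density | passion | wedding
Reversed (n..1): wedding | passion | density
Result = "wedding passion density"


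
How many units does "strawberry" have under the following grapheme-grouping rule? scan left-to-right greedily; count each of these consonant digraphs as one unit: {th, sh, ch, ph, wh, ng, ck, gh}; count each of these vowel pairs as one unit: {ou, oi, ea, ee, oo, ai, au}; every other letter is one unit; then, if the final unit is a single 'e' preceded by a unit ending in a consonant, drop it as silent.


Word: "strawberry" (10 letters)
Left-to-right scan:
  [1] 's' (letter)
  [2] 't' (letter)
  [3] 'r' (letter)
  [4] 'a' (letter)
  [5] 'w' (letter)
  [6] 'b' (letter)
  [7] 'e' (letter)
  [8] 'r' (letter)
  [9] 'r' (letter)
  [10] 'y' (letter)
Units from scan: 10
Sound units = 10 units


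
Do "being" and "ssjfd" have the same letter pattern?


Pattern of "being": [0, 1, 2, 3, 4]
Pattern of "ssjfd": [0, 0, 1, 2, 3]
Patterns do not match
Same pattern = No


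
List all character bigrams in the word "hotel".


Word: "hotel" (length 5)
Number of bigrams = 5 - 2 + 1 = 4
  Position 0: "ho"
  Position 1: "ot"
  Position 2: "te"
  Position 3: "el"
Bigrams = "ho", "ot", "te", "el"


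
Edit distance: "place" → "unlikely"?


Word 1: "place" (length 5)
Word 2: "unlikely" (length 8)
One optimal edit sequence (insert/delete/substitute each cost 1):
  1. insert 'u'  (+1)
  2. substitute 'p' -> 'n'  (+1)
  3. keep 'l'
  4. substitute 'a' -> 'i'  (+1)
  5. substitute 'c' -> 'k'  (+1)
  6. keep 'e'
  7. insert 'l'  (+1)
  8. insert 'y'  (+1)
Total edit operations: 6
Edit distance = 6


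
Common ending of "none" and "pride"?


Word 1: "none"
Word 2: "pride"
Comparing from end:
  Pos -1: 'e' == 'e'
  Pos -2: 'n' != 'd' (stop)
LCS = "e" (length 1)


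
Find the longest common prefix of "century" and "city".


Word 1: "century"
Word 2: "city"
Comparing from start:
  Pos 0: 'c' == 'c'
  Pos 1: 'e' != 'i' (stop)
LCP = "c" (length 1)


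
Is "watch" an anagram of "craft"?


Word 1: "craft" → sorted: acfrt
Word 2: "watch" → sorted: achtw
Same letters? acfrt != achtw
Anagram = No


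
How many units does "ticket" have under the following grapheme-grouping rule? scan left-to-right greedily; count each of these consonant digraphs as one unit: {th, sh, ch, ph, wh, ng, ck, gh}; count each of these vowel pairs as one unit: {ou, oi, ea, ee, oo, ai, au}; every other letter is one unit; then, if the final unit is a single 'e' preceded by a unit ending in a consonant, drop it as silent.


Word: "ticket" (6 letters)
Left-to-right scan:
  (1) 't' (letter)
  (2) 'i' (letter)
  (3) 'ck' (digraph)
  (4) 'e' (letter)
  (5) 't' (letter)
Units from scan: 5
Sound units = 5 units


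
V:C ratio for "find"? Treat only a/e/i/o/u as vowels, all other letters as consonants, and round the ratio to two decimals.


Word: "find"
Vowels (a,e,i,o,u): 1
Consonants: 3
Ratio = 1/3
= 0.33


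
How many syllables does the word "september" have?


Word: "september"
Syllable breakdown: sep · tem · ber
Counting: 3 parts
= 3 syllables


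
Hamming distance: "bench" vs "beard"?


Comparing character by character (same length = 5):
  Pos 0: 'b' vs 'b' =
  Pos 1: 'e' vs 'e' =
  Pos 2: 'n' vs 'a' !=
  Pos 3: 'c' vs 'r' !=
  Pos 4: 'h' vs 'd' !=
Hamming distance = 3


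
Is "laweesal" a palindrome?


Word: "laweesal"
Reversed: "laseewal"
Forward == Backward? laweesal != laseewal
Palindrome = No


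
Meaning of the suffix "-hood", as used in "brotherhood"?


Suffix: -hood
Example: brotherhood (brother + -hood)
Meaning = state / condition


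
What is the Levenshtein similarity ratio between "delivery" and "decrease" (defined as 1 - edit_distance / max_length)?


Word 1: "delivery" (length 8)
Word 2: "decrease" (length 8)
One optimal edit sequence:
  1. keep 'd'
  2. keep 'e'
  3. substitute 'l' -> 'c'  (+1)
  4. substitute 'i' -> 'r'  (+1)
  5. substitute 'v' -> 'e'  (+1)
  6. substitute 'e' -> 'a'  (+1)
  7. substitute 'r' -> 's'  (+1)
  8. substitute 'y' -> 'e'  (+1)
Edit distance = 6
Max length = max(8, 8) = 8
Similarity = 1 - 6/8
= 0.2500


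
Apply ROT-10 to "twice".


Word: "twice"
Shift: 10
Each letter → (letter + shift) mod 26:
  't' (19) + 10 = 3 → 'd'
  'w' (22) + 10 = 6 → 'g'
  'i' (8) + 10 = 18 → 's'
  'c' (2) + 10 = 12 → 'm'
  'e' (4) + 10 = 14 → 'o'
Result = "dgsmo"


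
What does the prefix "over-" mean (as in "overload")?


Prefix: over-
Example: overload = over- + load
Meaning = excessive


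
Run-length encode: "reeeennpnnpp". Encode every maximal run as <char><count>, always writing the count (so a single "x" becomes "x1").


String: "reeeennpnnpp"
Scanning for consecutive runs:
  'r' x 1
  'e' x 4
  'n' x 2
  'p' x 1
  'n' x 2
  'p' x 2
RLE = "r1e4n2p1n2p2"


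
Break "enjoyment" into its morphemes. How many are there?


Word: "enjoyment"
Morphemes: en- / joy / -ment
Each morpheme carries meaning
= 3 morphemes


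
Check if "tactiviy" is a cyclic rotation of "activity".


Word: "activity", Candidate: "tactiviy"
Method: check if candidate is substring of word+word
"activityactivity" contains "tactiviy"? No
Is rotation = No


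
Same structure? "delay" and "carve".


Pattern of "delay": [0, 1, 2, 3, 4]
Pattern of "carve": [0, 1, 2, 3, 4]
Patterns match
Same pattern = Yes


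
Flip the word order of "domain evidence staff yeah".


Original: "domain evidence staff yeah"
Words (1..n): domain | evidence | staff | yeah
Reversed (n..1): yeah | staff | evidence | domain
Result = "yeah staff evidence domain"


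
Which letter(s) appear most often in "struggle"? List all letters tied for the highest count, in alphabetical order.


Word: "struggle"
Letter counts:
  'e': 1
  'g': 2
  'l': 1
  'r': 1
  's': 1
  't': 1
  'u': 1
Maximum count = 2
Most frequent = 'g' (2 times each)


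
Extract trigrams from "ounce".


Word: "ounce" (length 5)
Number of trigrams = 5 - 3 + 1 = 3
  Position 0: "oun"
  Position 1: "unc"
  Position 2: "nce"
Trigrams = "oun", "unc", "nce"


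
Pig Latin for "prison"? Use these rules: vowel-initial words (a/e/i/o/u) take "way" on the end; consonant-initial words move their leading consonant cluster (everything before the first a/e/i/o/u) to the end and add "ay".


Word: "prison"
Starts with consonant(s) → move to end, add 'ay'
Consonant cluster: "pr"
Pig Latin = "isonpray"


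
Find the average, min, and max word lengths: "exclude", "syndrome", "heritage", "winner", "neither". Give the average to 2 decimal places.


Lengths: "exclude"=7, "syndrome"=8, "heritage"=8, "winner"=6, "neither"=7
Sum = 36, Count = 5
Average = 36/5 = 7.20
= avg=7.20, min=6, max=8


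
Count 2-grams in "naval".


Word: "naval" (length 5)
Number of 2-grams = length - 2 + 1 = 5 - 2 + 1
= 4


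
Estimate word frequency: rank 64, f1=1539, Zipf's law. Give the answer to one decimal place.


Zipf's law: f(r) = f(1) / r
f(1) = 1539
f(64) = 1539 / 64
= 24.0 occurrences


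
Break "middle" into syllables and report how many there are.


Word: "middle"
Syllable breakdown: mid-dle
Counting: 2 parts
= 2 syllables


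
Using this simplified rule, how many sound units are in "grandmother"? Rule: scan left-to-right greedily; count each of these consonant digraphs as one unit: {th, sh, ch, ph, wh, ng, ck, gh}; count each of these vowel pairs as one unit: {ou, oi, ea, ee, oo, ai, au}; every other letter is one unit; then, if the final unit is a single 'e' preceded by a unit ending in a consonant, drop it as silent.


Word: "grandmother" (11 letters)
Left-to-right scan:
  1. 'g' (letter)
  2. 'r' (letter)
  3. 'a' (letter)
  4. 'n' (letter)
  5. 'd' (letter)
  6. 'm' (letter)
  7. 'o' (letter)
  8. 'th' (digraph)
  9. 'e' (letter)
  10. 'r' (letter)
Units from scan: 10
Sound units = 10 units


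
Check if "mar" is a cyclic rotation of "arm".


Word: "arm", Candidate: "mar"
Method: check if candidate is substring of word+word
"armarm" contains "mar"? Yes
Is rotation = Yes


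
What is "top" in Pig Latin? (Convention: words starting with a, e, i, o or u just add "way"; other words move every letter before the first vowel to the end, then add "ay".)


Word: "top"
Starts with consonant(s) → move to end, add 'ay'
Consonant cluster: "t"
Pig Latin = "optay"


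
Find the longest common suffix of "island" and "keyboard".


Word 1: "island"
Word 2: "keyboard"
Comparing from end:
  Pos -1: 'd' == 'd'
  Pos -2: 'n' != 'r' (stop)
LCS = "d" (length 1)


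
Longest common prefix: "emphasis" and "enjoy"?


Word 1: "emphasis"
Word 2: "enjoy"
Comparing from start:
  Pos 0: 'e' == 'e'
  Pos 1: 'm' != 'n' (stop)
LCP = "e" (length 1)


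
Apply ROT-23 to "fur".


Word: "fur"
Shift: 23
Each letter → (letter + shift) mod 26:
  'f' (5) + 23 = 2 → 'c'
  'u' (20) + 23 = 17 → 'r'
  'r' (17) + 23 = 14 → 'o'
Result = "cro"


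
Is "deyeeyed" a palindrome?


Word: "deyeeyed"
Reversed: "deyeeyed"
Forward == Backward? deyeeyed == deyeeyed
Palindrome = Yes


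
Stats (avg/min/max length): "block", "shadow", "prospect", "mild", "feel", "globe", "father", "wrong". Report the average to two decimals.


Lengths: "block"=5, "shadow"=6, "prospect"=8, "mild"=4, "feel"=4, "globe"=5, "father"=6, "wrong"=5
Sum = 43, Count = 8
Average = 43/8 = 5.38
= avg=5.38, min=4, max=8


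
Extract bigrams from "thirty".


Word: "thirty" (length 6)
Number of bigrams = 6 - 2 + 1 = 5
  Position 0: "th"
  Position 1: "hi"
  Position 2: "ir"
  Position 3: "rt"
  Position 4: "ty"
Bigrams = "th", "hi", "ir", "rt", "ty"


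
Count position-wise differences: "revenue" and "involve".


Comparing character by character (same length = 7):
  Pos 0: 'r' vs 'i' !=
  Pos 1: 'e' vs 'n' !=
  Pos 2: 'v' vs 'v' =
  Pos 3: 'e' vs 'o' !=
  Pos 4: 'n' vs 'l' !=
  Pos 5: 'u' vs 'v' !=
  Pos 6: 'e' vs 'e' =
Hamming distance = 5


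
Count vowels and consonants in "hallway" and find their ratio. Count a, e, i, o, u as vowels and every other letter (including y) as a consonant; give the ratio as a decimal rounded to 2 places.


Word: "hallway"
Vowels (a,e,i,o,u): 2
Consonants: 5
Ratio = 2/5
= 0.40


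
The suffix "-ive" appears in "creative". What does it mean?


Suffix: -ive
Example: creative (create + -ive, with a spelling change)
Meaning = tending to


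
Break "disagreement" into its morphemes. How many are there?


Word: "disagreement"
Morphemes: dis- | agree | -ment
Each morpheme carries meaning
= 3 morphemes


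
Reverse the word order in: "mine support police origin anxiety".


Original: "mine support police origin anxiety"
Words (1..n): mine | support | police | origin | anxiety
Reversed (n..1): anxiety | origin | police | support | mine
Result = "anxiety origin police support mine"


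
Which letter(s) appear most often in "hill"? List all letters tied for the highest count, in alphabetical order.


Word: "hill"
Letter counts:
  'h': 1
  'i': 1
  'l': 2
Maximum count = 2
Most frequent = 'l' (2 times each)


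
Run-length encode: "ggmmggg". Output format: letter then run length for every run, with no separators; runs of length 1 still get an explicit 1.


String: "ggmmggg"
Scanning for consecutive runs:
  'g' x 2
  'm' x 2
  'g' x 3
RLE = "g2m2g3"


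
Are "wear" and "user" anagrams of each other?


Word 1: "wear" → sorted: aerw
Word 2: "user" → sorted: ersu
Same letters? aerw != ersu
Anagram = No


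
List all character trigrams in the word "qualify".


Word: "qualify" (length 7)
Number of trigrams = 7 - 3 + 1 = 5
  Position 0: "qua"
  Position 1: "ual"
  Position 2: "ali"
  Position 3: "lif"
  Position 4: "ify"
Trigrams = "qua", "ual", "ali", "lif", "ify"


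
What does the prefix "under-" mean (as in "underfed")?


Prefix: under-
Example: underfed (under- + fed)
Meaning = insufficient


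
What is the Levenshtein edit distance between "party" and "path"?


Word 1: "party" (length 5)
Word 2: "path" (length 4)
One optimal edit sequence (insert/delete/substitute each cost 1):
  1. keep 'p'
  2. keep 'a'
  3. delete 'r'  (+1)
  4. keep 't'
  5. substitute 'y' -> 'h'  (+1)
Total edit operations: 2
Edit distance = 2


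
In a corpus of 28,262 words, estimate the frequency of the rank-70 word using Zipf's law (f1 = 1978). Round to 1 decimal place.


Zipf's law: f(r) = f(1) / r
f(1) = 1978
f(70) = 1978 / 70
= 28.3 occurrences


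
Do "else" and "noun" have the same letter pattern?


Pattern of "else": [0, 1, 2, 0]
Pattern of "noun": [0, 1, 2, 0]
Patterns match
Same pattern = Yes


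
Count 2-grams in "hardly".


Word: "hardly" (length 6)
Number of 2-grams = length - 2 + 1 = 6 - 2 + 1
= 5


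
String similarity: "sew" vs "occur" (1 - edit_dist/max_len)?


Word 1: "sew" (length 3)
Word 2: "occur" (length 5)
One optimal edit sequence:
  1. insert 'o'  (+1)
  2. insert 'c'  (+1)
  3. substitute 's' -> 'c'  (+1)
  4. substitute 'e' -> 'u'  (+1)
  5. substitute 'w' -> 'r'  (+1)
Edit distance = 5
Max length = max(3, 5) = 5
Similarity = 1 - 5/5
= 0.0000


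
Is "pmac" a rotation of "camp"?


Word: "camp", Candidate: "pmac"
Method: check if candidate is substring of word+word
"campcamp" contains "pmac"? No
Is rotation = No


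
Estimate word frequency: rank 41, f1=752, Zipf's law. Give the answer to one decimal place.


Zipf's law: f(r) = f(1) / r
f(1) = 752
f(41) = 752 / 41
= 18.3 occurrences


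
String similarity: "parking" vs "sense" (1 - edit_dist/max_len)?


Word 1: "parking" (length 7)
Word 2: "sense" (length 5)
One optimal edit sequence:
  1. delete 'p'  (+1)
  2. delete 'a'  (+1)
  3. substitute 'r' -> 's'  (+1)
  4. substitute 'k' -> 'e'  (+1)
  5. substitute 'i' -> 'n'  (+1)
  6. substitute 'n' -> 's'  (+1)
  7. substitute 'g' -> 'e'  (+1)
Edit distance = 7
Max length = max(7, 5) = 7
Similarity = 1 - 7/7
= 0.0000


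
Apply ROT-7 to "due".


Word: "due"
Shift: 7
Each letter → (letter + shift) mod 26:
  'd' (3) + 7 = 10 → 'k'
  'u' (20) + 7 = 1 → 'b'
  'e' (4) + 7 = 11 → 'l'
Result = "kbl"


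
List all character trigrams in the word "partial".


Word: "partial" (length 7)
Number of trigrams = 7 - 3 + 1 = 5
  Position 0: "par"
  Position 1: "art"
  Position 2: "rti"
  Position 3: "tia"
  Position 4: "ial"
Trigrams = "par", "art", "rti", "tia", "ial"


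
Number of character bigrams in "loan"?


Word: "loan" (length 4)
Number of 2-grams = length - 2 + 1 = 4 - 2 + 1
= 3


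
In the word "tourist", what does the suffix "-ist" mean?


Suffix: -ist
Example: tourist (tour + -ist)
Meaning = one who practices


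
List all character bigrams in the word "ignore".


Word: "ignore" (length 6)
Number of bigrams = 6 - 2 + 1 = 5
  Position 0: "ig"
  Position 1: "gn"
  Position 2: "no"
  Position 3: "or"
  Position 4: "re"
Bigrams = "ig", "gn", "no", "or", "re"


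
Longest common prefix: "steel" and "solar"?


Word 1: "steel"
Word 2: "solar"
Comparing from start:
  Pos 0: 's' == 's'
  Pos 1: 't' != 'o' (stop)
LCP = "s" (length 1)


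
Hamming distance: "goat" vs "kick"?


Comparing character by character (same length = 4):
  Pos 0: 'g' vs 'k' !=
  Pos 1: 'o' vs 'i' !=
  Pos 2: 'a' vs 'c' !=
  Pos 3: 't' vs 'k' !=
Hamming distance = 4


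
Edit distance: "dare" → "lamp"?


Word 1: "dare" (length 4)
Word 2: "lamp" (length 4)
One optimal edit sequence (insert/delete/substitute each cost 1):
  1. substitute 'd' -> 'l'  (+1)
  2. keep 'a'
  3. substitute 'r' -> 'm'  (+1)
  4. substitute 'e' -> 'p'  (+1)
Total edit operations: 3
Edit distance = 3


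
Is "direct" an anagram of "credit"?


Word 1: "credit" → sorted: cdeirt
Word 2: "direct" → sorted: cdeirt
Same letters? cdeirt == cdeirt
Anagram = Yes


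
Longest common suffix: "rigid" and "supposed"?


Word 1: "rigid"
Word 2: "supposed"
Comparing from end:
  Pos -1: 'd' == 'd'
  Pos -2: 'i' != 'e' (stop)
LCS = "d" (length 1)


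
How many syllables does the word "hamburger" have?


Word: "hamburger"
Syllable breakdown: ham | bur | ger
Counting: 3 parts
= 3 syllables


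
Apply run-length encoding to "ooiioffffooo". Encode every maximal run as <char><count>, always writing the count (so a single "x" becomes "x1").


String: "ooiioffffooo"
Scanning for consecutive runs:
  'o' x 2
  'i' x 2
  'o' x 1
  'f' x 4
  'o' x 3
RLE = "o2i2o1f4o3"


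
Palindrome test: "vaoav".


Word: "vaoav"
Reversed: "vaoav"
Forward == Backward? vaoav == vaoav
Palindrome = Yes


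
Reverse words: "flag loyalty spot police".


Original: "flag loyalty spot police"
Words (1..n): flag | loyalty | spot | police
Reversed (n..1): police | spot | loyalty | flag
Result = "police spot loyalty flag"


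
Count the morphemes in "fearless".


Word: "fearless"
Morphemes: fear + -less
Each morpheme carries meaning
= 2 morphemes


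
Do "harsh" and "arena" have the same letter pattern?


Pattern of "harsh": [0, 1, 2, 3, 0]
Pattern of "arena": [0, 1, 2, 3, 0]
Patterns match
Same pattern = Yes


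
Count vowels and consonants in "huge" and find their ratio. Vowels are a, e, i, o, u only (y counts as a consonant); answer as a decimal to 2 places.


Word: "huge"
Vowels (a,e,i,o,u): 2
Consonants: 2
Ratio = 2/2
= 1.00


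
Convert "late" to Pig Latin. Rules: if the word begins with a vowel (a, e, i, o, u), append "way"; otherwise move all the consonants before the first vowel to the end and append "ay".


Word: "late"
Starts with consonant(s) → move to end, add 'ay'
Consonant cluster: "l"
Pig Latin = "atelay"


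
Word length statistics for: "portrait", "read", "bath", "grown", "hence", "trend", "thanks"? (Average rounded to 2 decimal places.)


Lengths: "portrait"=8, "read"=4, "bath"=4, "grown"=5, "hence"=5, "trend"=5, "thanks"=6
Sum = 37, Count = 7
Average = 37/7 = 5.29
= avg=5.29, min=4, max=8


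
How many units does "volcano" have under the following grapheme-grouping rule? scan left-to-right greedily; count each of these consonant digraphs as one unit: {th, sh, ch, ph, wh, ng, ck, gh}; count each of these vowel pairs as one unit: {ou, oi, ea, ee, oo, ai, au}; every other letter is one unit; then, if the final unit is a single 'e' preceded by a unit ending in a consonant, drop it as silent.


Word: "volcano" (7 letters)
Left-to-right scan:
  [1] 'v' (letter)
  [2] 'o' (letter)
  [3] 'l' (letter)
  [4] 'c' (letter)
  [5] 'a' (letter)
  [6] 'n' (letter)
  [7] 'o' (letter)
Units from scan: 7
Sound units = 7 units


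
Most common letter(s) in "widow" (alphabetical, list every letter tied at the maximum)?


Word: "widow"
Letter counts:
  'd': 1
  'i': 1
  'o': 1
  'w': 2
Maximum count = 2
Most frequent = 'w' (2 times each)


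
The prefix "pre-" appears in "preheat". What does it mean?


Prefix: pre-
As in: preheat -> pre- + heat
Meaning = before


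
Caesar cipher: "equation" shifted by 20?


Word: "equation"
Shift: 20
Each letter → (letter + shift) mod 26:
  'e' (4) + 20 = 24 → 'y'
  'q' (16) + 20 = 10 → 'k'
  'u' (20) + 20 = 14 → 'o'
  'a' (0) + 20 = 20 → 'u'
  't' (19) + 20 = 13 → 'n'
  'i' (8) + 20 = 2 → 'c'
  'o' (14) + 20 = 8 → 'i'
  'n' (13) + 20 = 7 → 'h'
Result = "ykouncih"


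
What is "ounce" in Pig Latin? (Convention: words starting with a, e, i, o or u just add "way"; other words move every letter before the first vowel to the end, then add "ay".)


Word: "ounce"
Starts with vowel → add 'way'
Pig Latin = "ounceway"


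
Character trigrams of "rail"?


Word: "rail" (length 4)
Number of trigrams = 4 - 3 + 1 = 2
  Position 0: "rai"
  Position 1: "ail"
Trigrams = "rai", "ail"


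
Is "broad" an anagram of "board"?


Word 1: "board" → sorted: abdor
Word 2: "broad" → sorted: abdor
Same letters? abdor == abdor
Anagram = Yes


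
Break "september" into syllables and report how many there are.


Word: "september"
Syllable breakdown: sep | tem | ber
Counting: 3 parts
= 3 syllables


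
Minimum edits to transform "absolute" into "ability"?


Word 1: "absolute" (length 8)
Word 2: "ability" (length 7)
One optimal edit sequence (insert/delete/substitute each cost 1):
  1. keep 'a'
  2. keep 'b'
  3. delete 's'  (+1)
  4. substitute 'o' -> 'i'  (+1)
  5. keep 'l'
  6. substitute 'u' -> 'i'  (+1)
  7. keep 't'
  8. substitute 'e' -> 'y'  (+1)
Total edit operations: 4
Edit distance = 4


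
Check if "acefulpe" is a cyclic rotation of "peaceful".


Word: "peaceful", Candidate: "acefulpe"
Method: check if candidate is substring of word+word
"peacefulpeaceful" contains "acefulpe"? Yes
Is rotation = Yes


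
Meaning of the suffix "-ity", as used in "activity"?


Suffix: -ity
Example: activity (active + -ity, with a spelling change)
Meaning = quality of


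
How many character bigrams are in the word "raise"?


Word: "raise" (length 5)
Number of 2-grams = length - 2 + 1 = 5 - 2 + 1
= 4


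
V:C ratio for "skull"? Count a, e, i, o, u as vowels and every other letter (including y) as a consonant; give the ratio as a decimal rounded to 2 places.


Word: "skull"
Vowels (a,e,i,o,u): 1
Consonants: 4
Ratio = 1/4
= 0.25


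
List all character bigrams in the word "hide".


Word: "hide" (length 4)
Number of bigrams = 4 - 2 + 1 = 3
  Position 0: "hi"
  Position 1: "id"
  Position 2: "de"
Bigrams = "hi", "id", "de"


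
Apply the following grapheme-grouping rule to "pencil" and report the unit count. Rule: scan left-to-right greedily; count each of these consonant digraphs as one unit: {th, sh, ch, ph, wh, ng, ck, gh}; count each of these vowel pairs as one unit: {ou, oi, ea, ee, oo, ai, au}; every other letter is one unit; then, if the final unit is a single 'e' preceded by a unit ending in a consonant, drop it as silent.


Word: "pencil" (6 letters)
Left-to-right scan:
  [1] 'p' (letter)
  [2] 'e' (letter)
  [3] 'n' (letter)
  [4] 'c' (letter)
  [5] 'i' (letter)
  [6] 'l' (letter)
Units from scan: 6
Sound units = 6 units


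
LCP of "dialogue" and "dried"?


Word 1: "dialogue"
Word 2: "dried"
Comparing from start:
  Pos 0: 'd' == 'd'
  Pos 1: 'i' != 'r' (stop)
LCP = "d" (length 1)


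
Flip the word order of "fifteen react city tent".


Original: "fifteen react city tent"
Words (1..n): fifteen | react | city | tent
Reversed (n..1): tent | city | react | fifteen
Result = "tent city react fifteen"


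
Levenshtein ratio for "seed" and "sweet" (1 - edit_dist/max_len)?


Word 1: "seed" (length 4)
Word 2: "sweet" (length 5)
One optimal edit sequence:
  1. keep 's'
  2. insert 'w'  (+1)
  3. keep 'e'
  4. keep 'e'
  5. substitute 'd' -> 't'  (+1)
Edit distance = 2
Max length = max(4, 5) = 5
Similarity = 1 - 2/5
= 0.6000


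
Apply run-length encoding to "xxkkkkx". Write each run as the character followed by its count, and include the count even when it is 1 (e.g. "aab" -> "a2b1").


String: "xxkkkkx"
Scanning for consecutive runs:
  'x' x 2
  'k' x 4
  'x' x 1
RLE = "x2k4x1"


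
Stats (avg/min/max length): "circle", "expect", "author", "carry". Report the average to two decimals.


Lengths: "circle"=6, "expect"=6, "author"=6, "carry"=5
Sum = 23, Count = 4
Average = 23/4 = 5.75
= avg=5.75, min=5, max=6


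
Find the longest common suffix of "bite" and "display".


Word 1: "bite"
Word 2: "display"
Comparing from end:
  Pos -1: 'e' != 'y' (stop)
LCS = "" (length 0)


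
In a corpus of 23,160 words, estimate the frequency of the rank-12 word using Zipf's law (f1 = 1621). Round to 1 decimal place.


Zipf's law: f(r) = f(1) / r
f(1) = 1621
f(12) = 1621 / 12
= 135.1 occurrences


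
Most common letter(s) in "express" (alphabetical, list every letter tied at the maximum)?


Word: "express"
Letter counts:
  'e': 2
  'p': 1
  'r': 1
  's': 2
  'x': 1
Maximum count = 2
Most frequent = 'e', 's' (2 times each)


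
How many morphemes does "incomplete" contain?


Word: "incomplete"
Morphemes: in- / complete
Each morpheme carries meaning
= 2 morphemes


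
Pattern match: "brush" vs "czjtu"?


Pattern of "brush": [0, 1, 2, 3, 4]
Pattern of "czjtu": [0, 1, 2, 3, 4]
Patterns match
Same pattern = Yes


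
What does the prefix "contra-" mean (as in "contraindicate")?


Prefix: contra-
As in: contraindicate -> contra- + indicate
Meaning = against


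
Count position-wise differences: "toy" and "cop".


Comparing character by character (same length = 3):
  Pos 0: 't' vs 'c' !=
  Pos 1: 'o' vs 'o' =
  Pos 2: 'y' vs 'p' !=
Hamming distance = 2


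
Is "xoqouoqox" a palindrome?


Word: "xoqouoqox"
Reversed: "xoqouoqox"
Forward == Backward? xoqouoqox == xoqouoqox
Palindrome = Yes


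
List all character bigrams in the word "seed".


Word: "seed" (length 4)
Number of bigrams = 4 - 2 + 1 = 3
  Position 0: "se"
  Position 1: "ee"
  Position 2: "ed"
Bigrams = "se", "ee", "ed"


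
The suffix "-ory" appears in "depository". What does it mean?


Suffix: -ory
As in: depository -> deposit + -ory
Meaning = relating to / place for


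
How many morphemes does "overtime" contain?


Word: "overtime"
Morphemes: over- | time
Each morpheme carries meaning
= 2 morphemes


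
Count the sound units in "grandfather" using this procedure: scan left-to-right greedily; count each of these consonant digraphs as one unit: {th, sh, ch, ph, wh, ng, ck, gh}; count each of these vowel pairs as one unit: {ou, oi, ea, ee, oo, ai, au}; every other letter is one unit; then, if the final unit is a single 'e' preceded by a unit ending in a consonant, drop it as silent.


Word: "grandfather" (11 letters)
Left-to-right scan:
  (1) 'g' (letter)
  (2) 'r' (letter)
  (3) 'a' (letter)
  (4) 'n' (letter)
  (5) 'd' (letter)
  (6) 'f' (letter)
  (7) 'a' (letter)
  (8) 'th' (digraph)
  (9) 'e' (letter)
  (10) 'r' (letter)
Units from scan: 10
Sound units = 10 units


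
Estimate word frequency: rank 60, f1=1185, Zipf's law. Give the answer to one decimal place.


Zipf's law: f(r) = f(1) / r
f(1) = 1185
f(60) = 1185 / 60
= 19.8 occurrences


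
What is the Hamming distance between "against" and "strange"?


Comparing character by character (same length = 7):
  Pos 0: 'a' vs 's' !=
  Pos 1: 'g' vs 't' !=
  Pos 2: 'a' vs 'r' !=
  Pos 3: 'i' vs 'a' !=
  Pos 4: 'n' vs 'n' =
  Pos 5: 's' vs 'g' !=
  Pos 6: 't' vs 'e' !=
Hamming distance = 6


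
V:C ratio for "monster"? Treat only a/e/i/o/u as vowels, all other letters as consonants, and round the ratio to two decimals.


Word: "monster"
Vowels (a,e,i,o,u): 2
Consonants: 5
Ratio = 2/5
= 0.40


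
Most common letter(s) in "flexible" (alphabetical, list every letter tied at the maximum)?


Word: "flexible"
Letter counts:
  'b': 1
  'e': 2
  'f': 1
  'i': 1
  'l': 2
  'x': 1
Maximum count = 2
Most frequent = 'e', 'l' (2 times each)


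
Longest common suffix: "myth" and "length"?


Word 1: "myth"
Word 2: "length"
Comparing from end:
  Pos -1: 'h' == 'h'
  Pos -2: 't' == 't'
  Pos -3: 'y' != 'g' (stop)
LCS = "th" (length 2)


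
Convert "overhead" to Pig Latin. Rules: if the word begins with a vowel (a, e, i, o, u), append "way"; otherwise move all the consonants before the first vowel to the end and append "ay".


Word: "overhead"
Starts with vowel → add 'way'
Pig Latin = "overheadway"


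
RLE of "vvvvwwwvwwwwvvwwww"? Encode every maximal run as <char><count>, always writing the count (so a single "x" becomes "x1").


String: "vvvvwwwvwwwwvvwwww"
Scanning for consecutive runs:
  'v' x 4
  'w' x 3
  'v' x 1
  'w' x 4
  'v' x 2
  'w' x 4
RLE = "v4w3v1w4v2w4"


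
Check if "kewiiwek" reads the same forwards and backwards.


Word: "kewiiwek"
Reversed: "kewiiwek"
Forward == Backward? kewiiwek == kewiiwek
Palindrome = Yes


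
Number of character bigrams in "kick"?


Word: "kick" (length 4)
Number of 2-grams = length - 2 + 1 = 4 - 2 + 1
= 3


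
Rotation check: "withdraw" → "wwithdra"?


Word: "withdraw", Candidate: "wwithdra"
Method: check if candidate is substring of word+word
"withdrawwithdraw" contains "wwithdra"? Yes
Is rotation = Yes


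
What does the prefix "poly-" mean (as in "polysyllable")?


Prefix: poly-
As in: polysyllable -> poly- + syllable
Meaning = many


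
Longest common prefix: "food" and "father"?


Word 1: "food"
Word 2: "father"
Comparing from start:
  Pos 0: 'f' == 'f'
  Pos 1: 'o' != 'a' (stop)
LCP = "f" (length 1)


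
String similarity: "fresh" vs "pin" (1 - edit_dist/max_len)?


Word 1: "fresh" (length 5)
Word 2: "pin" (length 3)
One optimal edit sequence:
  1. delete 'f'  (+1)
  2. delete 'r'  (+1)
  3. substitute 'e' -> 'p'  (+1)
  4. substitute 's' -> 'i'  (+1)
  5. substitute 'h' -> 'n'  (+1)
Edit distance = 5
Max length = max(5, 3) = 5
Similarity = 1 - 5/5
= 0.0000


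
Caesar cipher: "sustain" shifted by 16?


Word: "sustain"
Shift: 16
Each letter → (letter + shift) mod 26:
  's' (18) + 16 = 8 → 'i'
  'u' (20) + 16 = 10 → 'k'
  's' (18) + 16 = 8 → 'i'
  't' (19) + 16 = 9 → 'j'
  'a' (0) + 16 = 16 → 'q'
  'i' (8) + 16 = 24 → 'y'
  'n' (13) + 16 = 3 → 'd'
Result = "ikijqyd"


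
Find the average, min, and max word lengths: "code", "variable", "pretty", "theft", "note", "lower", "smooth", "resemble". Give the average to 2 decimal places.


Lengths: "code"=4, "variable"=8, "pretty"=6, "theft"=5, "note"=4, "lower"=5, "smooth"=6, "resemble"=8
Sum = 46, Count = 8
Average = 46/8 = 5.75
= avg=5.75, min=4, max=8


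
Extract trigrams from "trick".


Word: "trick" (length 5)
Number of trigrams = 5 - 3 + 1 = 3
  Position 0: "tri"
  Position 1: "ric"
  Position 2: "ick"
Trigrams = "tri", "ric", "ick"


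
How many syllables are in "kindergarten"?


Word: "kindergarten"
Syllable breakdown: kin · der · gar · ten
Counting: 4 parts
= 4 syllables


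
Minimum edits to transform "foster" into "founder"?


Word 1: "foster" (length 6)
Word 2: "founder" (length 7)
One optimal edit sequence (insert/delete/substitute each cost 1):
  1. keep 'f'
  2. keep 'o'
  3. insert 'u'  (+1)
  4. substitute 's' -> 'n'  (+1)
  5. substitute 't' -> 'd'  (+1)
  6. keep 'e'
  7. keep 'r'
Total edit operations: 3
Edit distance = 3


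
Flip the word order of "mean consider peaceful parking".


Original: "mean consider peaceful parking"
Words (1..n): mean | consider | peaceful | parking
Reversed (n..1): parking | peaceful | consider | mean
Result = "parking peaceful consider mean"


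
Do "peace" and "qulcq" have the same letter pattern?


Pattern of "peace": [0, 1, 2, 3, 1]
Pattern of "qulcq": [0, 1, 2, 3, 0]
Patterns do not match
Same pattern = No


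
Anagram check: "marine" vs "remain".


Word 1: "marine" → sorted: aeimnr
Word 2: "remain" → sorted: aeimnr
Same letters? aeimnr == aeimnr
Anagram = Yes


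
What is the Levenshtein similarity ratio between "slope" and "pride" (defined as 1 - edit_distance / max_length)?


Word 1: "slope" (length 5)
Word 2: "pride" (length 5)
One optimal edit sequence:
  1. substitute 's' -> 'p'  (+1)
  2. substitute 'l' -> 'r'  (+1)
  3. substitute 'o' -> 'i'  (+1)
  4. substitute 'p' -> 'd'  (+1)
  5. keep 'e'
Edit distance = 4
Max length = max(5, 5) = 5
Similarity = 1 - 4/5
= 0.2000


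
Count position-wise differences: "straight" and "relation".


Comparing character by character (same length = 8):
  Pos 0: 's' vs 'r' !=
  Pos 1: 't' vs 'e' !=
  Pos 2: 'r' vs 'l' !=
  Pos 3: 'a' vs 'a' =
  Pos 4: 'i' vs 't' !=
  Pos 5: 'g' vs 'i' !=
  Pos 6: 'h' vs 'o' !=
  Pos 7: 't' vs 'n' !=
Hamming distance = 7


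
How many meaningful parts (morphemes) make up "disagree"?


Word: "disagree"
Morphemes: dis- / agree
Each morpheme carries meaning
= 2 morphemes


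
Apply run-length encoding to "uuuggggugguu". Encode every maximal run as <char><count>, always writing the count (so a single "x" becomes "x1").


String: "uuuggggugguu"
Scanning for consecutive runs:
  'u' x 3
  'g' x 4
  'u' x 1
  'g' x 2
  'u' x 2
RLE = "u3g4u1g2u2"


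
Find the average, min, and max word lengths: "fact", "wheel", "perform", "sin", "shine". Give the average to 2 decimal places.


Lengths: "fact"=4, "wheel"=5, "perform"=7, "sin"=3, "shine"=5
Sum = 24, Count = 5
Average = 24/5 = 4.80
= avg=4.80, min=3, max=7


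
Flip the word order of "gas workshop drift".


Original: "gas workshop drift"
Words (1..n): gas | workshop | drift
Reversed (n..1): drift | workshop | gas
Result = "drift workshop gas"


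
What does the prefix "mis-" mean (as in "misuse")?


Prefix: mis-
Example: misuse = mis- + use
Meaning = wrongly


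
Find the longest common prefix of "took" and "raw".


Word 1: "took"
Word 2: "raw"
Comparing from start:
  Pos 0: 't' != 'r' (stop)
LCP = "" (length 0)


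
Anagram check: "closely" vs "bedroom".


Word 1: "closely" → sorted: cellosy
Word 2: "bedroom" → sorted: bdemoor
Same letters? cellosy != bdemoor
Anagram = No


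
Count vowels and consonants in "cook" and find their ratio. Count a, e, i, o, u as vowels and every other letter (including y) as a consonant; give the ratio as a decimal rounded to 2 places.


Word: "cook"
Vowels (a,e,i,o,u): 2
Consonants: 2
Ratio = 2/2
= 1.00


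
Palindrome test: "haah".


Word: "haah"
Reversed: "haah"
Forward == Backward? haah == haah
Palindrome = Yes


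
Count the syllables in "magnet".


Word: "magnet"
Syllable breakdown: mag / net
Counting: 2 parts
= 2 syllables


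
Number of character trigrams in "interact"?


Word: "interact" (length 8)
Number of 3-grams = length - 3 + 1 = 8 - 3 + 1
= 6


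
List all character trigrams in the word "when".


Word: "when" (length 4)
Number of trigrams = 4 - 3 + 1 = 2
  Position 0: "whe"
  Position 1: "hen"
Trigrams = "whe", "hen"


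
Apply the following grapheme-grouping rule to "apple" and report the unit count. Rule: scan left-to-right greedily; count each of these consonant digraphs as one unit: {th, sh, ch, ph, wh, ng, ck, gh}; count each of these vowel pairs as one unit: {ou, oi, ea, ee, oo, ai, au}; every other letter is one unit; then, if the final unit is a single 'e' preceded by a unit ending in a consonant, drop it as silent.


Word: "apple" (5 letters)
Left-to-right scan:
  [1] 'a' (letter)
  [2] 'p' (letter)
  [3] 'p' (letter)
  [4] 'l' (letter)
  [5] 'e' (letter)
Units from scan: 5
Final unit is 'e' after a consonant -> drop as silent (-1)
Sound units = 4 units


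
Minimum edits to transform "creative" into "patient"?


Word 1: "creative" (length 8)
Word 2: "patient" (length 7)
One optimal edit sequence (insert/delete/substitute each cost 1):
  1. delete 'c'  (+1)
  2. delete 'r'  (+1)
  3. substitute 'e' -> 'p'  (+1)
  4. keep 'a'
  5. keep 't'
  6. keep 'i'
  7. insert 'e'  (+1)
  8. substitute 'v' -> 'n'  (+1)
  9. substitute 'e' -> 't'  (+1)
Total edit operations: 6
Edit distance = 6
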